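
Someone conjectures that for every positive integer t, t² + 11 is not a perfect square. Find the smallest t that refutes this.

Check each positive integer t in order until t² + 11 is a perfect square.
t = 1: 1² + 11 = 12, not a perfect square.
t = 2: 2² + 11 = 15, not a perfect square.
t = 3: 3² + 11 = 20, not a perfect square.
t = 4: 4² + 11 = 27, not a perfect square.
t = 5: 5² + 11 = 36 = 6², a perfect square.

t = 5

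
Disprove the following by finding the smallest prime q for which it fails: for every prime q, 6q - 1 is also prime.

q = 11

Check each prime q in order until 6q - 1 is not prime.
q = 2: 6q - 1 = 11, prime.
q = 3: 6q - 1 = 17, prime.
q = 5: 6q - 1 = 29, prime.
q = 7: 6q - 1 = 41, prime.
q = 11: 6q - 1 = 65 = 5 × 13, not prime.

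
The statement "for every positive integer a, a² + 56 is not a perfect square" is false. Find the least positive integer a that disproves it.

a = 1: 1² + 56 = 57, not a perfect square.
a = 2: 2² + 56 = 60, not a perfect square.
a = 3: 3² + 56 = 65, not a perfect square.
a = 4: 4² + 56 = 72, not a perfect square.
a = 5: 5² + 56 = 81 = 9², a perfect square.

a = 5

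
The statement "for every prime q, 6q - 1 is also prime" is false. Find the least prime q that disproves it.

q = 11

Check each prime q in order until 6q - 1 is not prime.
The first 4 eligible values, up to q = 7, all satisfy the conclusion.
q = 11: 6q - 1 = 65 = 5 × 13, not prime.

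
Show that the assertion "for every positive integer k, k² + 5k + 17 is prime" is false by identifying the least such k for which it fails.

We need the least positive integer k for which k² + 5k + 17 is not prime.
The first 7 eligible values, up to k = 7, all satisfy the conclusion.
k = 8: k² + 5k + 17 = 121 = 11 × 11, composite.

k = 8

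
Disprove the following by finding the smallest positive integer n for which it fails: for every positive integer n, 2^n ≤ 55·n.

n = 9

For n = 1, 2, 3, 4, 5, 6, 7, 8 the conclusion holds.
n = 9: 2^n = 512 and 55·n = 495, so 512 > 495.
Hence n = 9 is a counterexample.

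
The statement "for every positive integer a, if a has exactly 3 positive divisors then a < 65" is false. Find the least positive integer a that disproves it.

The first 4 eligible values, up to a = 49, all satisfy the conclusion.
a = 121: τ(121) = 3; 121 ≥ 65.

a = 121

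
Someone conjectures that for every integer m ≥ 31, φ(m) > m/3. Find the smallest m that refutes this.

m = 36

We need the least integer m ≥ 31 for which the claim fails.
m = 31: φ(31) = 30 and 31/3 = 31/3, so φ(31) > 31/3.
m = 32: φ(32) = 16 and 32/3 = 32/3, so φ(32) > 32/3.
m = 33: φ(33) = 20 and 33/3 = 11, so φ(33) > 33/3.
m = 34: φ(34) = 16 and 34/3 = 34/3, so φ(34) > 34/3.
m = 35: φ(35) = 24 and 35/3 = 35/3, so φ(35) > 35/3.
m = 36: φ(36) = 12 and 36/3 = 12, so φ(36) ≤ 36/3.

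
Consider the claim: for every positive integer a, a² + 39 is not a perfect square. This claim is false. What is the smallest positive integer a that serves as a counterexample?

a = 5

A counterexample is any positive integer a such that a² + 39 is a perfect square; we check each in order.
a = 1: 1² + 39 = 40, not a perfect square.
a = 2: 2² + 39 = 43, not a perfect square.
a = 3: 3² + 39 = 48, not a perfect square.
a = 4: 4² + 39 = 55, not a perfect square.
a = 5: 5² + 39 = 64 = 8², a perfect square.
So a = 5 is the smallest counterexample.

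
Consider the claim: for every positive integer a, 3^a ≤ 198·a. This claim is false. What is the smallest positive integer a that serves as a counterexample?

Check each positive integer a in order until 3^a > 198·a.
a = 1: 3^a = 3 and 198·a = 198, so 3 ≤ 198.
a = 2: 3^a = 9 and 198·a = 396, so 9 ≤ 396.
a = 3: 3^a = 27 and 198·a = 594, so 27 ≤ 594.
a = 4: 3^a = 81 and 198·a = 792, so 81 ≤ 792.
a = 5: 3^a = 243 and 198·a = 990, so 243 ≤ 990.
a = 6: 3^a = 729 and 198·a = 1188, so 729 ≤ 1188.
a = 7: 3^a = 2187 and 198·a = 1386, so 2187 > 1386.
Hence a = 7 is a counterexample.

a = 7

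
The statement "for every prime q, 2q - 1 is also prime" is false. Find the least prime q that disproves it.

q = 5

q = 2: 2q - 1 = 3, prime.
q = 3: 2q - 1 = 5, prime.
q = 5: 2q - 1 = 9 = 3 × 3, not prime.
So q = 5 is the smallest counterexample.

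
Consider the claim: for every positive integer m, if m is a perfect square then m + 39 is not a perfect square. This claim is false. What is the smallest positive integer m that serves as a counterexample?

m = 25

A counterexample is any positive integer m such that m is a perfect square but m + 39 is a perfect square; we check each in order.
The first 4 eligible values, up to m = 16, all satisfy the conclusion.
m = 25: 25 = 5² and 25 + 39 = 64 = 8².
Hence m = 25 is a counterexample.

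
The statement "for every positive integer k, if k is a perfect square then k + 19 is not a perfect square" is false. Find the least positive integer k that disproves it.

A counterexample is any positive integer k such that k is a perfect square but k + 19 is a perfect square; we check each in order.
k = 1: 1 + 19 = 20, not a perfect square.
k = 4: 4 + 19 = 23, not a perfect square.
k = 9: 9 + 19 = 28, not a perfect square.
k = 16: 16 + 19 = 35, not a perfect square.
k = 25: 25 + 19 = 44, not a perfect square.
k = 36: 36 + 19 = 55, not a perfect square.
k = 49: 49 + 19 = 68, not a perfect square.
k = 64: 64 + 19 = 83, not a perfect square.
k = 81: 81 = 9² and 81 + 19 = 100 = 10².

k = 81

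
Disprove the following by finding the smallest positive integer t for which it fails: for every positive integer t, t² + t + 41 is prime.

For t = 1, 2, 3, 4, …, 37, 38, 39 the conclusion holds.
t = 40: t² + t + 41 = 1681 = 41 × 41, composite.
Thus t = 40 disproves the claim, and no smaller t works.

t = 40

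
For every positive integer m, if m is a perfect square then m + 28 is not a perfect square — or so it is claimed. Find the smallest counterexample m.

m = 36

The first 5 eligible values, up to m = 25, all satisfy the conclusion.
m = 36: 36 = 6² and 36 + 28 = 64 = 8².
Thus m = 36 disproves the claim, and no smaller m works.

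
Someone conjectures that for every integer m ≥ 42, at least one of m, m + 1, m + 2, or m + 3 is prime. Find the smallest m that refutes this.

For m = 42, 43, 44, 45, 46, 47 the conclusion holds.
m = 48: 48 = 2 × 24; 49 = 7 × 7; 50 = 2 × 25; 51 = 3 × 17 — all composite.
Hence m = 48 is a counterexample.

m = 48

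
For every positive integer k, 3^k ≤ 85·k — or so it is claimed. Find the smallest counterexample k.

Check each positive integer k in order until 3^k > 85·k.
For k = 1, 2, 3, 4, 5 the conclusion holds.
k = 6: 3^k = 729 and 85·k = 510, so 729 > 510.
Thus k = 6 disproves the claim, and no smaller k works.

k = 6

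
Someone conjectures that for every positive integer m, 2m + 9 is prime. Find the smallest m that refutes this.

Check each positive integer m in order until 2m + 9 is not prime.
m = 1: 2m + 9 = 11, prime.
m = 2: 2m + 9 = 13, prime.
m = 3: 2m + 9 = 15 = 3 × 5, composite.

m = 3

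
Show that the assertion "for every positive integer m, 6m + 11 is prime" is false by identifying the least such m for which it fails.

m = 4

Check each positive integer m in order until 6m + 11 is not prime.
For m = 1, 2, 3 the conclusion holds.
m = 4: 6m + 11 = 35 = 5 × 7, composite.
Hence m = 4 is a counterexample.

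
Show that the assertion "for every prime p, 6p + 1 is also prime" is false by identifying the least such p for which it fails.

p = 19

We need the least prime p for which 6p + 1 is not prime.
For p = 2, 3, 5, 7, 11, 13, 17 the conclusion holds.
p = 19: 6p + 1 = 115 = 5 × 23, not prime.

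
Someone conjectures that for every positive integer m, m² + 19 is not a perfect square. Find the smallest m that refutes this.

m = 9

A counterexample is any positive integer m such that m² + 19 is a perfect square; we check each in order.
m = 1: 1² + 19 = 20, not a perfect square.
m = 2: 2² + 19 = 23, not a perfect square.
m = 3: 3² + 19 = 28, not a perfect square.
m = 4: 4² + 19 = 35, not a perfect square.
m = 5: 5² + 19 = 44, not a perfect square.
m = 6: 6² + 19 = 55, not a perfect square.
m = 7: 7² + 19 = 68, not a perfect square.
m = 8: 8² + 19 = 83, not a perfect square.
m = 9: 9² + 19 = 100 = 10², a perfect square.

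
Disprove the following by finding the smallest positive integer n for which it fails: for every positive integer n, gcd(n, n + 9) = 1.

Check each positive integer n in order until gcd(n, n + 9) > 1.
n = 1: gcd(1, 10) = 1.
n = 2: gcd(2, 11) = 1.
n = 3: gcd(3, 12) = 3.
Hence n = 3 is a counterexample.

n = 3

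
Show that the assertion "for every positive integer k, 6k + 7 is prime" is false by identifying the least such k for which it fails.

k = 3

Check each positive integer k in order until 6k + 7 is not prime.
k = 1: 6k + 7 = 13, prime.
k = 2: 6k + 7 = 19, prime.
k = 3: 6k + 7 = 25 = 5 × 5, composite.
Hence k = 3 is a counterexample.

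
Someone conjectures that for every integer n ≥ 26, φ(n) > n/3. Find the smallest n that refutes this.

n = 30

The first 4 eligible values, up to n = 29, all satisfy the conclusion.
n = 30: φ(30) = 8 and 30/3 = 10, so φ(30) ≤ 30/3.
So n = 30 is the smallest counterexample.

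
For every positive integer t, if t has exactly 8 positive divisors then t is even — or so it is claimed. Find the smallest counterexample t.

Check each positive integer t in order until t has exactly 8 positive divisors but t is odd.
The first 12 eligible values, up to t = 104, all satisfy the conclusion.
t = 105: divisors of 105: 1, 3, 5, 7, 15, 21, 35, 105; 105 is odd.

t = 105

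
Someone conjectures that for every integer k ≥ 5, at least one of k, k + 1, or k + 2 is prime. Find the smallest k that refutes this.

k = 8

A counterexample is any integer k ≥ 5 such that k, k + 1, k + 2 are all composite; we check each in order.
For k = 5, 6, 7 the conclusion holds.
k = 8: 8 = 2 × 4; 9 = 3 × 3; 10 = 2 × 5 — all composite.
So k = 8 is the smallest counterexample.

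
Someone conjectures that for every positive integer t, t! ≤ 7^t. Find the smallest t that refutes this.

A counterexample is any positive integer t such that t! > 7^t; we check each in order.
For t = 1, 2, 3, 4, …, 14, 15, 16 the conclusion holds.
t = 17: t! = 355687428096000 and 7^t = 232630513987207, so 355687428096000 > 232630513987207.
Hence t = 17 is a counterexample.

t = 17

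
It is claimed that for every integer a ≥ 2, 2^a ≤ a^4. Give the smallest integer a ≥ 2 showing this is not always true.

For a = 2, 3, 4, 5, …, 14, 15, 16 the conclusion holds.
a = 17: 2^a = 131072 and a^4 = 83521, so 131072 > 83521.

a = 17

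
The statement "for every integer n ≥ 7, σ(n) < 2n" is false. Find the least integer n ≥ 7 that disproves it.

n = 12

The first 5 eligible values, up to n = 11, all satisfy the conclusion.
n = 12: σ(12) = 28; 28 ≥ 24.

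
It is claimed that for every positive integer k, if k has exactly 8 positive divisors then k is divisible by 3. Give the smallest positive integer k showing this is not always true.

We need the least positive integer k for which k has exactly 8 positive divisors but k is not divisible by 3.
k = 24: τ(24) = 8; 24 mod 3 = 0.
k = 30: τ(30) = 8; 30 mod 3 = 0.
k = 40: τ(40) = 8; 40 mod 3 = 1.

k = 40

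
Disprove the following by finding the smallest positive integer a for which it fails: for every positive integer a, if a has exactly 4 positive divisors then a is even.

a = 15

For a = 6, 8, 10, 14 the conclusion holds.
a = 15: divisors of 15: 1, 3, 5, 15; 15 is odd.
So a = 15 is the smallest counterexample.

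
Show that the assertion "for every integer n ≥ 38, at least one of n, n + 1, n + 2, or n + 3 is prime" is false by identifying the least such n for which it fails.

For n = 38, 39, 40, 41, 42, 43, 44, 45, 46, 47 the conclusion holds.
n = 48: 48 = 2 × 24; 49 = 7 × 7; 50 = 2 × 25; 51 = 3 × 17 — all composite.

n = 48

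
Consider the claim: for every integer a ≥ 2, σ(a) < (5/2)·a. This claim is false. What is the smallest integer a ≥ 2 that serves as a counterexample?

a = 24

For a = 2, 3, 4, 5, …, 21, 22, 23 the conclusion holds.
a = 24: σ(24) = 60; 60 ≥ 60.
Thus a = 24 disproves the claim, and no smaller a works.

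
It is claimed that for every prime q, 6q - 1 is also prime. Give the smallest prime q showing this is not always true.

q = 11

Check each prime q in order until 6q - 1 is not prime.
q = 2: 6q - 1 = 11, prime.
q = 3: 6q - 1 = 17, prime.
q = 5: 6q - 1 = 29, prime.
q = 7: 6q - 1 = 41, prime.
q = 11: 6q - 1 = 65 = 5 × 13, not prime.
So q = 11 is the smallest counterexample.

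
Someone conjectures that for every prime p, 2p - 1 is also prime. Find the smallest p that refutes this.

p = 5

Check each prime p in order until 2p - 1 is not prime.
p = 2: 2p - 1 = 3, prime.
p = 3: 2p - 1 = 5, prime.
p = 5: 2p - 1 = 9 = 3 × 3, not prime.
Thus p = 5 disproves the claim, and no smaller p works.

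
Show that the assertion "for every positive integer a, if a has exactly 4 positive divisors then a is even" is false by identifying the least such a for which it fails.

a = 15

A counterexample is any positive integer a such that a has exactly 4 positive divisors but a is odd; we check each in order.
For a = 6, 8, 10, 14 the conclusion holds.
a = 15: divisors of 15: 1, 3, 5, 15; 15 is odd.
Hence a = 15 is a counterexample.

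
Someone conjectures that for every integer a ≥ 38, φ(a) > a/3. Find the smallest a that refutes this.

a = 42

We need the least integer a ≥ 38 for which the claim fails.
For a = 38, 39, 40, 41 the conclusion holds.
a = 42: φ(42) = 12 and 42/3 = 14, so φ(42) ≤ 42/3.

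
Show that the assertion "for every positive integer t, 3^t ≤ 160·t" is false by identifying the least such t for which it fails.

A counterexample is any positive integer t such that 3^t > 160·t; we check each in order.
t = 1: 3^t = 3 and 160·t = 160, so 3 ≤ 160.
t = 2: 3^t = 9 and 160·t = 320, so 9 ≤ 320.
t = 3: 3^t = 27 and 160·t = 480, so 27 ≤ 480.
t = 4: 3^t = 81 and 160·t = 640, so 81 ≤ 640.
t = 5: 3^t = 243 and 160·t = 800, so 243 ≤ 800.
t = 6: 3^t = 729 and 160·t = 960, so 729 ≤ 960.
t = 7: 3^t = 2187 and 160·t = 1120, so 2187 > 1120.
So t = 7 is the smallest counterexample.

t = 7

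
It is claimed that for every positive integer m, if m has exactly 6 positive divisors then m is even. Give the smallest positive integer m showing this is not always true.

We need the least positive integer m for which m has exactly 6 positive divisors but m is odd.
m = 12: divisors of 12: 1, 2, 3, 4, 6, 12; 12 is even.
m = 18: divisors of 18: 1, 2, 3, 6, 9, 18; 18 is even.
m = 20: divisors of 20: 1, 2, 4, 5, 10, 20; 20 is even.
m = 28: divisors of 28: 1, 2, 4, 7, 14, 28; 28 is even.
m = 32: divisors of 32: 1, 2, 4, 8, 16, 32; 32 is even.
m = 44: divisors of 44: 1, 2, 4, 11, 22, 44; 44 is even.
m = 45: divisors of 45: 1, 3, 5, 9, 15, 45; 45 is odd.
Thus m = 45 disproves the claim, and no smaller m works.

m = 45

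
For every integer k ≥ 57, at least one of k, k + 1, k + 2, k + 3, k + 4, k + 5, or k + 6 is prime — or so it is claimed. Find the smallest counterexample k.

We need the least integer k ≥ 57 for which k, k + 1, k + 2, k + 3, k + 4, k + 5, k + 6 are all composite.
The first 33 eligible values, up to k = 89, all satisfy the conclusion.
k = 90: 90 = 2 × 45; 91 = 7 × 13; 92 = 2 × 46; 93 = 3 × 31; 94 = 2 × 47; 95 = 5 × 19; 96 = 2 × 48 — all composite.
Thus k = 90 disproves the claim, and no smaller k works.

k = 90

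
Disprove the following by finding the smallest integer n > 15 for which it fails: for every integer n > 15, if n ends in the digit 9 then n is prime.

n = 39

Check each integer n > 15 in order until n ends in the digit 9 but n is not prime.
n = 19: 19 ends in 9 and is prime.
n = 29: 29 ends in 9 and is prime.
n = 39: 39 ends in 9; 39 = 3 × 13, composite.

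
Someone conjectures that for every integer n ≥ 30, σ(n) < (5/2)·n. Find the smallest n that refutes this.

n = 36

A counterexample is any integer n ≥ 30 such that the claim fails; we check each in order.
The first 6 eligible values, up to n = 35, all satisfy the conclusion.
n = 36: σ(36) = 91; 91 ≥ 90.
Hence n = 36 is a counterexample.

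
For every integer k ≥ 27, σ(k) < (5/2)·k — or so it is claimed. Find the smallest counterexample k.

For k = 27, 28, 29, 30, 31, 32, 33, 34, 35 the conclusion holds.
k = 36: σ(36) = 91; 91 ≥ 90.
Thus k = 36 disproves the claim, and no smaller k works.

k = 36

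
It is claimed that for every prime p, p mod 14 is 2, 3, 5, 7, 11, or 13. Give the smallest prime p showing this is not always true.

p = 23

p = 2: 2 mod 14 = 2.
p = 3: 3 mod 14 = 3.
p = 5: 5 mod 14 = 5.
p = 7: 7 mod 14 = 7.
p = 11: 11 mod 14 = 11.
p = 13: 13 mod 14 = 13.
p = 17: 17 mod 14 = 3.
p = 19: 19 mod 14 = 5.
p = 23: 23 mod 14 = 9 — not in {2, 3, 5, 7, 11, 13}.
Thus p = 23 disproves the claim, and no smaller p works.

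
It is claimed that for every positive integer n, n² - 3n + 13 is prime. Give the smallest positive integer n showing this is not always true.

Check each positive integer n in order until n² - 3n + 13 is not prime.
For n = 1, 2, 3, 4, …, 9, 10, 11 the conclusion holds.
n = 12: n² - 3n + 13 = 121 = 11 × 11, composite.
Hence n = 12 is a counterexample.

n = 12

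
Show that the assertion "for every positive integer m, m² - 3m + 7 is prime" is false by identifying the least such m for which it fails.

A counterexample is any positive integer m such that m² - 3m + 7 is not prime; we check each in order.
m = 1: m² - 3m + 7 = 5, prime.
m = 2: m² - 3m + 7 = 5, prime.
m = 3: m² - 3m + 7 = 7, prime.
m = 4: m² - 3m + 7 = 11, prime.
m = 5: m² - 3m + 7 = 17, prime.
m = 6: m² - 3m + 7 = 25 = 5 × 5, composite.

m = 6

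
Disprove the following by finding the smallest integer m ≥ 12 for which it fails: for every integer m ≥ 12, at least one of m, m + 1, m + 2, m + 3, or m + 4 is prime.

m = 24

For m = 12, 13, 14, 15, …, 21, 22, 23 the conclusion holds.
m = 24: 24 = 2 × 12; 25 = 5 × 5; 26 = 2 × 13; 27 = 3 × 9; 28 = 2 × 14 — all composite.
So m = 24 is the smallest counterexample.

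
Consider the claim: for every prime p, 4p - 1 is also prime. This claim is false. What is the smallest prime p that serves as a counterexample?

A counterexample is any prime p such that 4p - 1 is not prime; we check each in order.
p = 2: 4p - 1 = 7, prime.
p = 3: 4p - 1 = 11, prime.
p = 5: 4p - 1 = 19, prime.
p = 7: 4p - 1 = 27 = 3 × 9, not prime.

p = 7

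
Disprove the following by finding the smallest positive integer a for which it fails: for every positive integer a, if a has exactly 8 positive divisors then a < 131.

a = 135

Check each positive integer a in order until a has exactly 8 positive divisors but the claim fails.
For a = 24, 30, 40, 42, …, 114, 128, 130 the conclusion holds.
a = 135: τ(135) = 8; 135 ≥ 131.
Hence a = 135 is a counterexample.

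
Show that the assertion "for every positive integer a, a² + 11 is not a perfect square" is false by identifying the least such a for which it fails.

We need the least positive integer a for which a² + 11 is a perfect square.
For a = 1, 2, 3, 4 the conclusion holds.
a = 5: 5² + 11 = 36 = 6², a perfect square.
So a = 5 is the smallest counterexample.

a = 5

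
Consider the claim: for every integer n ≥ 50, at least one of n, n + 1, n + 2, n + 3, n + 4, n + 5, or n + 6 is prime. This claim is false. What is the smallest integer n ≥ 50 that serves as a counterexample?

n = 90

Check each integer n ≥ 50 in order until n, n + 1, n + 2, n + 3, n + 4, n + 5, n + 6 are all composite.
The first 40 eligible values, up to n = 89, all satisfy the conclusion.
n = 90: 90 = 2 × 45; 91 = 7 × 13; 92 = 2 × 46; 93 = 3 × 31; 94 = 2 × 47; 95 = 5 × 19; 96 = 2 × 48 — all composite.
So n = 90 is the smallest counterexample.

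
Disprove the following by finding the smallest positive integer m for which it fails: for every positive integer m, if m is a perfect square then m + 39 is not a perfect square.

m = 25

Check each positive integer m in order until m is a perfect square but m + 39 is a perfect square.
The first 4 eligible values, up to m = 16, all satisfy the conclusion.
m = 25: 25 = 5² and 25 + 39 = 64 = 8².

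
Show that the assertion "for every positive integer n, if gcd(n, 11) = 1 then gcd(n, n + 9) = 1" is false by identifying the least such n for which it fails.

Check each positive integer n in order until gcd(n, 11) = 1 but gcd(n, n + 9) > 1.
n = 1: gcd(1, 10) = 1.
n = 2: gcd(2, 11) = 1.
n = 3: gcd(3, 12) = 3.

n = 3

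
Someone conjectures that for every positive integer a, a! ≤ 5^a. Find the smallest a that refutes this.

A counterexample is any positive integer a such that a! > 5^a; we check each in order.
For a = 1, 2, 3, 4, …, 9, 10, 11 the conclusion holds.
a = 12: a! = 479001600 and 5^a = 244140625, so 479001600 > 244140625.
Thus a = 12 disproves the claim, and no smaller a works.

a = 12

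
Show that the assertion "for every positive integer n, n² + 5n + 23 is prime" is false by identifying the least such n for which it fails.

Check each positive integer n in order until n² + 5n + 23 is not prime.
The first 13 eligible values, up to n = 13, all satisfy the conclusion.
n = 14: n² + 5n + 23 = 289 = 17 × 17, composite.
Hence n = 14 is a counterexample.

n = 14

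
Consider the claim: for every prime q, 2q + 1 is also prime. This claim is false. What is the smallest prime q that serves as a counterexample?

q = 2: 2q + 1 = 5, prime.
q = 3: 2q + 1 = 7, prime.
q = 5: 2q + 1 = 11, prime.
q = 7: 2q + 1 = 15 = 3 × 5, not prime.
Hence q = 7 is a counterexample.

q = 7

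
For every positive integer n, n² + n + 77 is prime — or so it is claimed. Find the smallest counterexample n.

Check each positive integer n in order until n² + n + 77 is not prime.
For n = 1, 2, 3, 4, 5 the conclusion holds.
n = 6: n² + n + 77 = 119 = 7 × 17, composite.
Thus n = 6 disproves the claim, and no smaller n works.

n = 6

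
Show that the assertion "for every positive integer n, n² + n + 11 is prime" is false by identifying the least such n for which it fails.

n = 10

For n = 1, 2, 3, 4, 5, 6, 7, 8, 9 the conclusion holds.
n = 10: n² + n + 11 = 121 = 11 × 11, composite.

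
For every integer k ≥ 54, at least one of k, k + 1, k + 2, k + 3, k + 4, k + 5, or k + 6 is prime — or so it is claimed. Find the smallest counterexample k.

Check each integer k ≥ 54 in order until k, k + 1, k + 2, k + 3, k + 4, k + 5, k + 6 are all composite.
For k = 54, 55, 56, 57, …, 87, 88, 89 the conclusion holds.
k = 90: 90 = 2 × 45; 91 = 7 × 13; 92 = 2 × 46; 93 = 3 × 31; 94 = 2 × 47; 95 = 5 × 19; 96 = 2 × 48 — all composite.
Hence k = 90 is a counterexample.

k = 90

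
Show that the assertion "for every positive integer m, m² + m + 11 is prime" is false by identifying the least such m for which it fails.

Check each positive integer m in order until m² + m + 11 is not prime.
For m = 1, 2, 3, 4, 5, 6, 7, 8, 9 the conclusion holds.
m = 10: m² + m + 11 = 121 = 11 × 11, composite.
So m = 10 is the smallest counterexample.

m = 10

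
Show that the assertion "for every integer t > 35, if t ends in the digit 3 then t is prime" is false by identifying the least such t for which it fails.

t = 63

We need the least integer t > 35 for which t ends in the digit 3 but t is not prime.
t = 43: 43 ends in 3 and is prime.
t = 53: 53 ends in 3 and is prime.
t = 63: 63 ends in 3; 63 = 3 × 21, composite.
So t = 63 is the smallest counterexample.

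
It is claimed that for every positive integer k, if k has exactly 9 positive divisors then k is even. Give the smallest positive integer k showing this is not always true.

k = 225

A counterexample is any positive integer k such that k has exactly 9 positive divisors but k is odd; we check each in order.
k = 36: divisors of 36: 9 divisors; 36 is even.
k = 100: divisors of 100: 9 divisors; 100 is even.
k = 196: divisors of 196: 9 divisors; 196 is even.
k = 225: divisors of 225: 9 divisors; 225 is odd.
Hence k = 225 is a counterexample.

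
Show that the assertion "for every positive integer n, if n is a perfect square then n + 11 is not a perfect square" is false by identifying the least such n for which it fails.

We need the least positive integer n for which n is a perfect square but n + 11 is a perfect square.
The first 4 eligible values, up to n = 16, all satisfy the conclusion.
n = 25: 25 = 5² and 25 + 11 = 36 = 6².

n = 25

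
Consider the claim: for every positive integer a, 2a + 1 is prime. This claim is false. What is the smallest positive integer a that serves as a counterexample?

We need the least positive integer a for which 2a + 1 is not prime.
For a = 1, 2, 3 the conclusion holds.
a = 4: 2a + 1 = 9 = 3 × 3, composite.
So a = 4 is the smallest counterexample.

a = 4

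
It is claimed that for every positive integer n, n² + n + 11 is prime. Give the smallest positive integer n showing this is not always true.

n = 10

We need the least positive integer n for which n² + n + 11 is not prime.
The first 9 eligible values, up to n = 9, all satisfy the conclusion.
n = 10: n² + n + 11 = 121 = 11 × 11, composite.
Hence n = 10 is a counterexample.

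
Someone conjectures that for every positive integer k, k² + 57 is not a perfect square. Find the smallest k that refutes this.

A counterexample is any positive integer k such that k² + 57 is a perfect square; we check each in order.
k = 1: 1² + 57 = 58, not a perfect square.
k = 2: 2² + 57 = 61, not a perfect square.
k = 3: 3² + 57 = 66, not a perfect square.
k = 4: 4² + 57 = 73, not a perfect square.
k = 5: 5² + 57 = 82, not a perfect square.
k = 6: 6² + 57 = 93, not a perfect square.
k = 7: 7² + 57 = 106, not a perfect square.
k = 8: 8² + 57 = 121 = 11², a perfect square.

k = 8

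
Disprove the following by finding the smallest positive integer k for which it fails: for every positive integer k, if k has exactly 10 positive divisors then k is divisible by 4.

k = 48: τ(48) = 10; 48 mod 4 = 0.
k = 80: τ(80) = 10; 80 mod 4 = 0.
k = 112: τ(112) = 10; 112 mod 4 = 0.
k = 162: τ(162) = 10; 162 mod 4 = 2.
Hence k = 162 is a counterexample.

k = 162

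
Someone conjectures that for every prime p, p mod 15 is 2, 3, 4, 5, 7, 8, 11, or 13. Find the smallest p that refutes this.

p = 29

A counterexample is any prime p such that the claim fails; we check each in order.
For p = 2, 3, 5, 7, 11, 13, 17, 19, 23 the conclusion holds.
p = 29: 29 mod 15 = 14 — not in {2, 3, 4, 5, 7, 8, 11, 13}.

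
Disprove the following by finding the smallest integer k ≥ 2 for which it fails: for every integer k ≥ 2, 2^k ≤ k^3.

A counterexample is any integer k ≥ 2 such that 2^k > k^3; we check each in order.
k = 2: 2^k = 4 and k^3 = 8, so 4 ≤ 8.
k = 3: 2^k = 8 and k^3 = 27, so 8 ≤ 27.
k = 4: 2^k = 16 and k^3 = 64, so 16 ≤ 64.
k = 5: 2^k = 32 and k^3 = 125, so 32 ≤ 125.
k = 6: 2^k = 64 and k^3 = 216, so 64 ≤ 216.
k = 7: 2^k = 128 and k^3 = 343, so 128 ≤ 343.
k = 8: 2^k = 256 and k^3 = 512, so 256 ≤ 512.
k = 9: 2^k = 512 and k^3 = 729, so 512 ≤ 729.
k = 10: 2^k = 1024 and k^3 = 1000, so 1024 > 1000.
So k = 10 is the smallest counterexample.

k = 10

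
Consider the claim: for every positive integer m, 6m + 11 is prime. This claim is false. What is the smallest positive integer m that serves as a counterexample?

m = 4

Check each positive integer m in order until 6m + 11 is not prime.
m = 1: 6m + 11 = 17, prime.
m = 2: 6m + 11 = 23, prime.
m = 3: 6m + 11 = 29, prime.
m = 4: 6m + 11 = 35 = 5 × 7, composite.
Hence m = 4 is a counterexample.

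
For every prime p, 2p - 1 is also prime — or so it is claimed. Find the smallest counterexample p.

A counterexample is any prime p such that 2p - 1 is not prime; we check each in order.
For p = 2, 3 the conclusion holds.
p = 5: 2p - 1 = 9 = 3 × 3, not prime.

p = 5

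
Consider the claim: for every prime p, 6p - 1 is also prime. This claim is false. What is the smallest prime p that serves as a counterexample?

p = 11

The first 4 eligible values, up to p = 7, all satisfy the conclusion.
p = 11: 6p - 1 = 65 = 5 × 13, not prime.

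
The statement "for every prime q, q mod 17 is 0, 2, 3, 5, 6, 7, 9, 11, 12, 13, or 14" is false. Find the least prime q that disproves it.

q = 59

A counterexample is any prime q such that the claim fails; we check each in order.
The first 16 eligible values, up to q = 53, all satisfy the conclusion.
q = 59: 59 mod 17 = 8 — not in {0, 2, 3, 5, 6, 7, 9, 11, 12, 13, 14}.
Hence q = 59 is a counterexample.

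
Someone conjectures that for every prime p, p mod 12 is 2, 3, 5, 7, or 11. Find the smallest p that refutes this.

A counterexample is any prime p such that the claim fails; we check each in order.
p = 2: 2 mod 12 = 2.
p = 3: 3 mod 12 = 3.
p = 5: 5 mod 12 = 5.
p = 7: 7 mod 12 = 7.
p = 11: 11 mod 12 = 11.
p = 13: 13 mod 12 = 1 — not in {2, 3, 5, 7, 11}.
So p = 13 is the smallest counterexample.

p = 13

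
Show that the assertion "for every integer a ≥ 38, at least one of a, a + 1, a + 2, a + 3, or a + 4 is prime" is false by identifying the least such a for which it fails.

For a = 38, 39, 40, 41, 42, 43, 44, 45, 46, 47 the conclusion holds.
a = 48: 48 = 2 × 24; 49 = 7 × 7; 50 = 2 × 25; 51 = 3 × 17; 52 = 2 × 26 — all composite.
So a = 48 is the smallest counterexample.

a = 48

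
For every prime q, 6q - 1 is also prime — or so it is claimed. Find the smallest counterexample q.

q = 2: 6q - 1 = 11, prime.
q = 3: 6q - 1 = 17, prime.
q = 5: 6q - 1 = 29, prime.
q = 7: 6q - 1 = 41, prime.
q = 11: 6q - 1 = 65 = 5 × 13, not prime.
Thus q = 11 disproves the claim, and no smaller q works.

q = 11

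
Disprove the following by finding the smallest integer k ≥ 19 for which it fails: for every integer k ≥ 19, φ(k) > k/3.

We need the least integer k ≥ 19 for which the claim fails.
For k = 19, 20, 21, 22, 23 the conclusion holds.
k = 24: φ(24) = 8 and 24/3 = 8, so φ(24) ≤ 24/3.

k = 24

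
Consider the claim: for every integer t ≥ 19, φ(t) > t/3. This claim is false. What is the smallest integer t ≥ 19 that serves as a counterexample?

t = 24

Check each integer t ≥ 19 in order until the claim fails.
For t = 19, 20, 21, 22, 23 the conclusion holds.
t = 24: φ(24) = 8 and 24/3 = 8, so φ(24) ≤ 24/3.
Thus t = 24 disproves the claim, and no smaller t works.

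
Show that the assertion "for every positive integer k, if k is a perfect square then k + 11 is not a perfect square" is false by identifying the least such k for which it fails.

A counterexample is any positive integer k such that k is a perfect square but k + 11 is a perfect square; we check each in order.
The first 4 eligible values, up to k = 16, all satisfy the conclusion.
k = 25: 25 = 5² and 25 + 11 = 36 = 6².

k = 25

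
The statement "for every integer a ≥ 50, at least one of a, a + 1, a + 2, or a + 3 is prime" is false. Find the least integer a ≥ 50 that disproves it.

a = 54

A counterexample is any integer a ≥ 50 such that a, a + 1, a + 2, a + 3 are all composite; we check each in order.
For a = 50, 51, 52, 53 the conclusion holds.
a = 54: 54 = 2 × 27; 55 = 5 × 11; 56 = 2 × 28; 57 = 3 × 19 — all composite.
So a = 54 is the smallest counterexample.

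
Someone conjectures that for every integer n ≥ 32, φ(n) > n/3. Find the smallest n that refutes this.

n = 36

Check each integer n ≥ 32 in order until the claim fails.
The first 4 eligible values, up to n = 35, all satisfy the conclusion.
n = 36: φ(36) = 12 and 36/3 = 12, so φ(36) ≤ 36/3.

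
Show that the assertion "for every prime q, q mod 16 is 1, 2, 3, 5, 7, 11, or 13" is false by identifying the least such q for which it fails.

Check each prime q in order until the claim fails.
The first 10 eligible values, up to q = 29, all satisfy the conclusion.
q = 31: 31 mod 16 = 15 — not in {1, 2, 3, 5, 7, 11, 13}.

q = 31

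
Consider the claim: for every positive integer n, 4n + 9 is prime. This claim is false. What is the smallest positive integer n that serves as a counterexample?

We need the least positive integer n for which 4n + 9 is not prime.
n = 1: 4n + 9 = 13, prime.
n = 2: 4n + 9 = 17, prime.
n = 3: 4n + 9 = 21 = 3 × 7, composite.

n = 3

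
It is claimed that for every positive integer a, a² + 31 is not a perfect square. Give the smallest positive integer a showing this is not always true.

a = 15

Check each positive integer a in order until a² + 31 is a perfect square.
The first 14 eligible values, up to a = 14, all satisfy the conclusion.
a = 15: 15² + 31 = 256 = 16², a perfect square.
Hence a = 15 is a counterexample.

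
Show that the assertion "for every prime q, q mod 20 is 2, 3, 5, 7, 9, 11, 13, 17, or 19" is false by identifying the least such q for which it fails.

q = 41

For q = 2, 3, 5, 7, …, 29, 31, 37 the conclusion holds.
q = 41: 41 mod 20 = 1 — not in {2, 3, 5, 7, 9, 11, 13, 17, 19}.
So q = 41 is the smallest counterexample.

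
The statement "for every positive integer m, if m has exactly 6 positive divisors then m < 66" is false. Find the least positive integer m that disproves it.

m = 68

The first 10 eligible values, up to m = 63, all satisfy the conclusion.
m = 68: τ(68) = 6; 68 ≥ 66.
Hence m = 68 is a counterexample.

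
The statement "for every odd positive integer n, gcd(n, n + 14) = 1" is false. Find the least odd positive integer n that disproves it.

n = 7

We need the least odd positive integer n for which gcd(n, n + 14) > 1.
n = 1: gcd(1, 15) = 1.
n = 3: gcd(3, 17) = 1.
n = 5: gcd(5, 19) = 1.
n = 7: gcd(7, 21) = 7.
Thus n = 7 disproves the claim, and no smaller n works.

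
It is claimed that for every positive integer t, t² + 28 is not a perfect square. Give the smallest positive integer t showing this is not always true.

t = 6

For t = 1, 2, 3, 4, 5 the conclusion holds.
t = 6: 6² + 28 = 64 = 8², a perfect square.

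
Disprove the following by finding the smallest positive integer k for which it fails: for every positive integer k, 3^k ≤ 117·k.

The first 5 eligible values, up to k = 5, all satisfy the conclusion.
k = 6: 3^k = 729 and 117·k = 702, so 729 > 702.
So k = 6 is the smallest counterexample.

k = 6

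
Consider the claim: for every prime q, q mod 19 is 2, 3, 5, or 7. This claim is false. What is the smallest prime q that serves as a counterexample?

q = 11

Check each prime q in order until the claim fails.
q = 2: 2 mod 19 = 2.
q = 3: 3 mod 19 = 3.
q = 5: 5 mod 19 = 5.
q = 7: 7 mod 19 = 7.
q = 11: 11 mod 19 = 11 — not in {2, 3, 5, 7}.
So q = 11 is the smallest counterexample.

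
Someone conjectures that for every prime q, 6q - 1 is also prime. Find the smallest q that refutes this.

A counterexample is any prime q such that 6q - 1 is not prime; we check each in order.
The first 4 eligible values, up to q = 7, all satisfy the conclusion.
q = 11: 6q - 1 = 65 = 5 × 13, not prime.

q = 11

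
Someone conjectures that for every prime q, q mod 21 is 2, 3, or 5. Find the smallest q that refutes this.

We need the least prime q for which the claim fails.
For q = 2, 3, 5 the conclusion holds.
q = 7: 7 mod 21 = 7 — not in {2, 3, 5}.
So q = 7 is the smallest counterexample.

q = 7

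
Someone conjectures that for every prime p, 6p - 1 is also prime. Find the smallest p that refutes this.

p = 11

A counterexample is any prime p such that 6p - 1 is not prime; we check each in order.
The first 4 eligible values, up to p = 7, all satisfy the conclusion.
p = 11: 6p - 1 = 65 = 5 × 13, not prime.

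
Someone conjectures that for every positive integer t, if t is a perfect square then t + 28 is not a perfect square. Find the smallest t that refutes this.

t = 36

We need the least positive integer t for which t is a perfect square but t + 28 is a perfect square.
t = 1: 1 + 28 = 29, not a perfect square.
t = 4: 4 + 28 = 32, not a perfect square.
t = 9: 9 + 28 = 37, not a perfect square.
t = 16: 16 + 28 = 44, not a perfect square.
t = 25: 25 + 28 = 53, not a perfect square.
t = 36: 36 = 6² and 36 + 28 = 64 = 8².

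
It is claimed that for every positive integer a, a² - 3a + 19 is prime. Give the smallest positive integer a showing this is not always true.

a = 18

A counterexample is any positive integer a such that a² - 3a + 19 is not prime; we check each in order.
For a = 1, 2, 3, 4, …, 15, 16, 17 the conclusion holds.
a = 18: a² - 3a + 19 = 289 = 17 × 17, composite.
Hence a = 18 is a counterexample.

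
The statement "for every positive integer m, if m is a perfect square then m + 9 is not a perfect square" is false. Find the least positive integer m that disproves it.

m = 16

A counterexample is any positive integer m such that m is a perfect square but m + 9 is a perfect square; we check each in order.
For m = 1, 4, 9 the conclusion holds.
m = 16: 16 = 4² and 16 + 9 = 25 = 5².
Hence m = 16 is a counterexample.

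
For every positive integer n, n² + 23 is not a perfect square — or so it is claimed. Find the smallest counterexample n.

n = 11

Check each positive integer n in order until n² + 23 is a perfect square.
For n = 1, 2, 3, 4, 5, 6, 7, 8, 9, 10 the conclusion holds.
n = 11: 11² + 23 = 144 = 12², a perfect square.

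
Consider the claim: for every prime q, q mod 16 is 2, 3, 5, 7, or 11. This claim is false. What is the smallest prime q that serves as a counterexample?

Check each prime q in order until the claim fails.
q = 2: 2 mod 16 = 2.
q = 3: 3 mod 16 = 3.
q = 5: 5 mod 16 = 5.
q = 7: 7 mod 16 = 7.
q = 11: 11 mod 16 = 11.
q = 13: 13 mod 16 = 13 — not in {2, 3, 5, 7, 11}.
Hence q = 13 is a counterexample.

q = 13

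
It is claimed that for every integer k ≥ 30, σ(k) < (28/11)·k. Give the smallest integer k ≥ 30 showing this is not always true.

For k = 30, 31, 32, 33, …, 45, 46, 47 the conclusion holds.
k = 48: σ(48) = 124; 124 ≥ 1344/11.

k = 48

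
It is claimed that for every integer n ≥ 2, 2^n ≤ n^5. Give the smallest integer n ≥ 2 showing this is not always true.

n = 23

Check each integer n ≥ 2 in order until 2^n > n^5.
For n = 2, 3, 4, 5, …, 20, 21, 22 the conclusion holds.
n = 23: 2^n = 8388608 and n^5 = 6436343, so 8388608 > 6436343.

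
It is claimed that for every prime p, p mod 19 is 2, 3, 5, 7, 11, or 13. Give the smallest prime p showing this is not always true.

p = 17

We need the least prime p for which the claim fails.
p = 2: 2 mod 19 = 2.
p = 3: 3 mod 19 = 3.
p = 5: 5 mod 19 = 5.
p = 7: 7 mod 19 = 7.
p = 11: 11 mod 19 = 11.
p = 13: 13 mod 19 = 13.
p = 17: 17 mod 19 = 17 — not in {2, 3, 5, 7, 11, 13}.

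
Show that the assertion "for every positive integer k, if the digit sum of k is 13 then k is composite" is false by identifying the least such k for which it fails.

We need the least positive integer k for which the digit sum of k is 13 but k is prime.
For k = 49, 58 the conclusion holds.
k = 67: digit sum 13; 67 is prime, not composite.
Hence k = 67 is a counterexample.

k = 67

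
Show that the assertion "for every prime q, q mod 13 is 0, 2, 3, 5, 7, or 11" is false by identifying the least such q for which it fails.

For q = 2, 3, 5, 7, 11, 13 the conclusion holds.
q = 17: 17 mod 13 = 4 — not in {0, 2, 3, 5, 7, 11}.
So q = 17 is the smallest counterexample.

q = 17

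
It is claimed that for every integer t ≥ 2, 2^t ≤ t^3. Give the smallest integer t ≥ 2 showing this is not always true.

We need the least integer t ≥ 2 for which 2^t > t^3.
t = 2: 2^t = 4 and t^3 = 8, so 4 ≤ 8.
t = 3: 2^t = 8 and t^3 = 27, so 8 ≤ 27.
t = 4: 2^t = 16 and t^3 = 64, so 16 ≤ 64.
t = 5: 2^t = 32 and t^3 = 125, so 32 ≤ 125.
t = 6: 2^t = 64 and t^3 = 216, so 64 ≤ 216.
t = 7: 2^t = 128 and t^3 = 343, so 128 ≤ 343.
t = 8: 2^t = 256 and t^3 = 512, so 256 ≤ 512.
t = 9: 2^t = 512 and t^3 = 729, so 512 ≤ 729.
t = 10: 2^t = 1024 and t^3 = 1000, so 1024 > 1000.
Thus t = 10 disproves the claim, and no smaller t works.

t = 10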